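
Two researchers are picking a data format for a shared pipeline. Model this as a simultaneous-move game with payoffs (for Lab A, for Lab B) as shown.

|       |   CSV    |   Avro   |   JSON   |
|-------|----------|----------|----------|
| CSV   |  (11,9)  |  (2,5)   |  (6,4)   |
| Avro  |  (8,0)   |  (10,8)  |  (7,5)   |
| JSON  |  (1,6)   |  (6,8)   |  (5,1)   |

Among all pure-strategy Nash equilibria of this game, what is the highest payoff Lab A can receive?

11

Both CSV is a pure NE (Lab A: 11 ≥ 8; Lab B: 9 ≥ 5). Lab A gets 11.
Both Avro is a pure NE (Lab A: 10 ≥ 6; Lab B: 8 ≥ 5). Lab A gets 10.
Every other cell has a profitable deviation for at least one player. Highest of {11, 10} is 11.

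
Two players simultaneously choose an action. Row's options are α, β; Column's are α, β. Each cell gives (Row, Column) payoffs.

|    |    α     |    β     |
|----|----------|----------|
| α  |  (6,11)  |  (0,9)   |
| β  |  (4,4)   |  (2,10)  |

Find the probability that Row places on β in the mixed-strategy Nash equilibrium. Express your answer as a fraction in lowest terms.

Row's mix p on α must make Column indifferent between α and β.
Column's payoff from α: 11p + 4(1−p). From β: 9p + 10(1−p).
Set equal: 2p = 6(1−p) → p = 6/8 = 3/4.
Probability on β is 1 − 3/4 = 1/4.

1/4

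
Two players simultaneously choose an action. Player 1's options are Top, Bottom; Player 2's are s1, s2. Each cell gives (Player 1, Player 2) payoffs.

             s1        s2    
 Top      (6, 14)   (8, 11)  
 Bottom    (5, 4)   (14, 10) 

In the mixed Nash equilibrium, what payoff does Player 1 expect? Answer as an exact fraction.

Player 2 mixes with probability q on s1, chosen so Player 1 is indifferent: 6q + 8(1−q) = 5q + 14(1−q) gives q = 6/7.
Player 1's expected payoff (from either row, since indifferent) is 6·6/7 + 8·1/7 = 44/7.

44/7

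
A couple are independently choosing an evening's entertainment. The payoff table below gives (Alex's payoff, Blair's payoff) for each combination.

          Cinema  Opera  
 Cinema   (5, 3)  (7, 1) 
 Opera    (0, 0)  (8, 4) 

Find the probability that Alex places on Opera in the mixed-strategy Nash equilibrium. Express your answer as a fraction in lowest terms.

1/3

Alex's mix p on Cinema must make Blair indifferent between Cinema and Opera.
Blair's payoff from Cinema: 3p + 0(1−p). From Opera: 1p + 4(1−p).
Set equal: 2p = 4(1−p) → p = 4/6 = 2/3.
Probability on Opera is 1 − 2/3 = 1/3.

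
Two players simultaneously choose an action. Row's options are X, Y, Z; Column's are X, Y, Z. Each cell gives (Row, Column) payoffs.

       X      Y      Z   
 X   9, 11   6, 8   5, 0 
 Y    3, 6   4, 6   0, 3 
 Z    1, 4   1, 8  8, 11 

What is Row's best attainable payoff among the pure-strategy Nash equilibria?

9

Both X is a pure NE (Row: 9 ≥ 3; Column: 11 ≥ 8). Row gets 9.
Both Z is a pure NE (Row: 8 ≥ 5; Column: 11 ≥ 8). Row gets 8.
Every other cell has a profitable deviation for at least one player. Highest of {9, 8} is 9.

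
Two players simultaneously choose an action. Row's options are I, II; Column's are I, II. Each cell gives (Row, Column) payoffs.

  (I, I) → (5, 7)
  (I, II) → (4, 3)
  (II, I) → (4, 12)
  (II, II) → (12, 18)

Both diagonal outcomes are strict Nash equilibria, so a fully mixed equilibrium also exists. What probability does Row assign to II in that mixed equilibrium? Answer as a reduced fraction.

Row's mix p on I must make Column indifferent between I and II.
Column's payoff from I: 7p + 12(1−p). From II: 3p + 18(1−p).
Set equal: 4p = 6(1−p) → p = 6/10 = 3/5.
Probability on II is 1 − 3/5 = 2/5.

2/5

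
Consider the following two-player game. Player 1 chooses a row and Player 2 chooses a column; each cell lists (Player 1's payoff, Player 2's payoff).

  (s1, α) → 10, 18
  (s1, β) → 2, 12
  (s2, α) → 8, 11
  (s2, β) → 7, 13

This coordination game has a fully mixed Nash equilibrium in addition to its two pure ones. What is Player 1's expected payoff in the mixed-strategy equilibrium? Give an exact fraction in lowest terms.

Player 2 mixes with probability q on α, chosen so Player 1 is indifferent: 10q + 2(1−q) = 8q + 7(1−q) gives q = 5/7.
Player 1's expected payoff (from either row, since indifferent) is 10·5/7 + 2·2/7 = 54/7.

54/7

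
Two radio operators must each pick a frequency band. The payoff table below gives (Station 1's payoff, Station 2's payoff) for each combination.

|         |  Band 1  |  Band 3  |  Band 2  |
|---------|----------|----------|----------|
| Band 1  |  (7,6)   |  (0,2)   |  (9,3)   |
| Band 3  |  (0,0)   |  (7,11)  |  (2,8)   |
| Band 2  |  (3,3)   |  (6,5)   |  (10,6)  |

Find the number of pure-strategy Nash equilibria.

Both Band 1: Station 1 gets 7 (best alternative 3); Station 2 gets 6 (best alternative 3). Neither deviates — NE.
Both Band 3: Station 1 gets 7 (best alternative 6); Station 2 gets 11 (best alternative 8). Neither deviates — NE.
Both Band 2: Station 1 gets 10 (best alternative 9); Station 2 gets 6 (best alternative 5). Neither deviates — NE.
(Band 2, Band 3) is not a NE: Station 1 would switch to Band 3 (7 > 6).
No other cell survives both best-response checks, so there are 3 pure NE.

3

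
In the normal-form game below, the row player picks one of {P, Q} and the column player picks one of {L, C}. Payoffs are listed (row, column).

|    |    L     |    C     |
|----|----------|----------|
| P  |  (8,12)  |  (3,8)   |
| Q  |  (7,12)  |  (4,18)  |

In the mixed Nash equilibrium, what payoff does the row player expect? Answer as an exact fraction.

The column player mixes with probability q on L, chosen so the row player is indifferent: 8q + 3(1−q) = 7q + 4(1−q) gives q = 1/2.
The row player's expected payoff (from either row, since indifferent) is 8·1/2 + 3·1/2 = 11/2.

11/2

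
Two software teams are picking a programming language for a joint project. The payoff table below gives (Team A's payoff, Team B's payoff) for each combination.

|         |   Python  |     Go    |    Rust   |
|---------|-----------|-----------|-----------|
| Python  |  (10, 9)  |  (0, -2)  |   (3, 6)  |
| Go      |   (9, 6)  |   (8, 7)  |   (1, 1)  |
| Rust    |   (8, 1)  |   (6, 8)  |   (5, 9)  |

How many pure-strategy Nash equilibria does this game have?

3

Both Python: Team A gets 10 (best alternative 9); Team B gets 9 (best alternative 6). Neither deviates — NE.
Both Go: Team A gets 8 (best alternative 6); Team B gets 7 (best alternative 6). Neither deviates — NE.
Both Rust: Team A gets 5 (best alternative 3); Team B gets 9 (best alternative 8). Neither deviates — NE.
(Python, Rust) is not a NE: Team A would switch to Rust (5 > 3).
No other cell survives both best-response checks, so there are 3 pure NE.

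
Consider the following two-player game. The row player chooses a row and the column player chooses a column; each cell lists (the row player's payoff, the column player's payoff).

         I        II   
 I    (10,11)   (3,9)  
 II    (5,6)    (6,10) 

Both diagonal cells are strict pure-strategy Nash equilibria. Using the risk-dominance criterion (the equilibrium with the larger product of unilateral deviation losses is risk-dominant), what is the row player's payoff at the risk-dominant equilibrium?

6

At both I: the row player loses 10 − 5 = 5 by deviating; the column player loses 11 − 9 = 2. Product = 5·2 = 10.
At both II: the row player loses 6 − 3 = 3 by deviating; the column player loses 10 − 6 = 4. Product = 3·4 = 12.
12 > 10, so both II is risk-dominant. The row player's payoff there is 6.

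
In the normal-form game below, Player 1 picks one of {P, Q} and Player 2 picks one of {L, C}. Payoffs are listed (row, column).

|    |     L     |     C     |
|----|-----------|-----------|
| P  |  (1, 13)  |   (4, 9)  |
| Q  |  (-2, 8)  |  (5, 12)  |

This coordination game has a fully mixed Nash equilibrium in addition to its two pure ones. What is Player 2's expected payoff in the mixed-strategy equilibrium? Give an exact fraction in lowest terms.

21/2

Player 1 mixes with probability p on P, chosen so Player 2 is indifferent: 13p + 8(1−p) = 9p + 12(1−p) gives p = 1/2.
Player 2's expected payoff is 13·1/2 + 8·1/2 = 21/2.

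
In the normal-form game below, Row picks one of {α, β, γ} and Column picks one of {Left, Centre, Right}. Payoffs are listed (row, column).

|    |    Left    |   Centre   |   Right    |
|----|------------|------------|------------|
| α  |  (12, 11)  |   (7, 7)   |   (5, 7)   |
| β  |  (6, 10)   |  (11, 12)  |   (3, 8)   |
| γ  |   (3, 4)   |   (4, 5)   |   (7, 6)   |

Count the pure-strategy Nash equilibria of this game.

3

(α, Left): Row gets 12 (best alternative 6); Column gets 11 (best alternative 7). Neither deviates — NE.
(β, Centre): Row gets 11 (best alternative 7); Column gets 12 (best alternative 10). Neither deviates — NE.
(γ, Right): Row gets 7 (best alternative 5); Column gets 6 (best alternative 5). Neither deviates — NE.
(β, Right) is not a NE: Row would switch to γ (7 > 3).
No other cell survives both best-response checks, so there are 3 pure NE.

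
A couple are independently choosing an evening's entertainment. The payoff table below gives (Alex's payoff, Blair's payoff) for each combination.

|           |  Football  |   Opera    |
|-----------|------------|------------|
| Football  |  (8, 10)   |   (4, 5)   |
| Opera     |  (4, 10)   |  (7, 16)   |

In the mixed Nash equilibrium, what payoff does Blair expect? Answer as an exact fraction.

Alex mixes with probability p on Football, chosen so Blair is indifferent: 10p + 10(1−p) = 5p + 16(1−p) gives p = 6/11.
Blair's expected payoff is 10·6/11 + 10·5/11 = 10.

10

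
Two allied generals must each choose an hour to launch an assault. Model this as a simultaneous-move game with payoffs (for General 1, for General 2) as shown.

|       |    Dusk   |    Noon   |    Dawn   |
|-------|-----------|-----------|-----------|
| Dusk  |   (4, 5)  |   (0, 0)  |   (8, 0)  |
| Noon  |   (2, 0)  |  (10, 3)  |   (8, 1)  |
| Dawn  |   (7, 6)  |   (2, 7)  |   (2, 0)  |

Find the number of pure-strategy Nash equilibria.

Both Noon: General 1 gets 10 (best alternative 2); General 2 gets 3 (best alternative 1). Neither deviates — NE.
Both Dawn is not a NE: General 1 would switch to Dusk (8 > 2).
No other cell survives both best-response checks, so there is 1 pure NE.

1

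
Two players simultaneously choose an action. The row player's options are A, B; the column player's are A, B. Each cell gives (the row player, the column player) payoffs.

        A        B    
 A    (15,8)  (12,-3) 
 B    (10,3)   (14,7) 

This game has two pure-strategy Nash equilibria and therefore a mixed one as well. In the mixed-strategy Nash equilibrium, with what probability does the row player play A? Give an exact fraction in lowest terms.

4/15

The row player's mix p on A must make the column player indifferent between A and B.
The column player's payoff from A: 8p + 3(1−p). From B: (-3)p + 7(1−p).
Set equal: 11p = 4(1−p) → p = 4/15.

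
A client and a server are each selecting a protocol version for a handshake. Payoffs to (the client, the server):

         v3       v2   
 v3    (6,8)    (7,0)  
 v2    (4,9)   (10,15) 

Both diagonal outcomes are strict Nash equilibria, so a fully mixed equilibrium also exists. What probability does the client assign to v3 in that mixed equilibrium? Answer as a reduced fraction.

3/7

The client's mix p on v3 must make the server indifferent between v3 and v2.
The server's payoff from v3: 8p + 9(1−p). From v2: 0p + 15(1−p).
Set equal: 8p = 6(1−p) → p = 6/14 = 3/7.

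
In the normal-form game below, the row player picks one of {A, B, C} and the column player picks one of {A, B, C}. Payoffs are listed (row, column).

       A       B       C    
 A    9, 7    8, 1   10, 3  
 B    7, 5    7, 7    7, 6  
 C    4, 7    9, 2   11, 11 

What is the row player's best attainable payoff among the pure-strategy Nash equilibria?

Both A is a pure NE (the row player: 9 ≥ 7; the column player: 7 ≥ 3). The row player gets 9.
Both C is a pure NE (the row player: 11 ≥ 10; the column player: 11 ≥ 7). The row player gets 11.
Every other cell has a profitable deviation for at least one player. Highest of {9, 11} is 11.

11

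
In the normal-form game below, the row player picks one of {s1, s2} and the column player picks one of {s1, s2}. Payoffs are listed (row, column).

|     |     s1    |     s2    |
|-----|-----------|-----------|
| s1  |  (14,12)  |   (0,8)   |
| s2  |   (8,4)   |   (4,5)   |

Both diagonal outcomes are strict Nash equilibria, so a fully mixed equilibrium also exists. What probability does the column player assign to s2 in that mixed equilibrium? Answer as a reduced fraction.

The column player's mix q on s1 must make the row player indifferent between s1 and s2.
The row player's payoff from s1: 14q + 0(1−q). From s2: 8q + 4(1−q).
Set equal: 6q = 4(1−q) → q = 4/10 = 2/5.
Probability on s2 is 1 − 2/5 = 3/5.

3/5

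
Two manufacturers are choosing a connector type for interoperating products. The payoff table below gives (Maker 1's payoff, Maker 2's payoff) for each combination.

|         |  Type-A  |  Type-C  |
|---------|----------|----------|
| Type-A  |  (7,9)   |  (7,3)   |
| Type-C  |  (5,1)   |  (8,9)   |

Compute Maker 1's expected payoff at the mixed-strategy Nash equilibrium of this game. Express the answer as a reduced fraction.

Maker 2 mixes with probability q on Type-A, chosen so Maker 1 is indifferent: 7q + 7(1−q) = 5q + 8(1−q) gives q = 1/3.
Maker 1's expected payoff (from either row, since indifferent) is 7·1/3 + 7·2/3 = 7.

7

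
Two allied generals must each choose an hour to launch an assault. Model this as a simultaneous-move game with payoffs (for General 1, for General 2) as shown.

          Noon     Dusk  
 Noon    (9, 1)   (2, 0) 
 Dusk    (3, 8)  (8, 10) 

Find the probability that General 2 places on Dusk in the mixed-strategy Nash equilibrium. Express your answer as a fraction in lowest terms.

1/2

General 2's mix q on Noon must make General 1 indifferent between Noon and Dusk.
General 1's payoff from Noon: 9q + 2(1−q). From Dusk: 3q + 8(1−q).
Set equal: 6q = 6(1−q) → q = 6/12 = 1/2.
Probability on Dusk is 1 − 1/2 = 1/2.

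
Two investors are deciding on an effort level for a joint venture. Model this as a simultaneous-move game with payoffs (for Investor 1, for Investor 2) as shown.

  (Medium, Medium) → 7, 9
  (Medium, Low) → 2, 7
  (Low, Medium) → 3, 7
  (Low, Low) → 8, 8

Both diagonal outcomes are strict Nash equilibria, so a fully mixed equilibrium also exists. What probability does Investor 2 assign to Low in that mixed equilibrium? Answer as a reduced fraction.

2/5

Investor 2's mix q on Medium must make Investor 1 indifferent between Medium and Low.
Investor 1's payoff from Medium: 7q + 2(1−q). From Low: 3q + 8(1−q).
Set equal: 4q = 6(1−q) → q = 6/10 = 3/5.
Probability on Low is 1 − 3/5 = 2/5.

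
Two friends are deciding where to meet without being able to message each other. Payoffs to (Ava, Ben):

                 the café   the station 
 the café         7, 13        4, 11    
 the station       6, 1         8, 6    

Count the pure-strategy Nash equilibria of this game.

2

Both the café: Ava gets 7 (best alternative 6); Ben gets 13 (best alternative 11). Neither deviates — NE.
Both the station: Ava gets 8 (best alternative 4); Ben gets 6 (best alternative 1). Neither deviates — NE.
(the station, the café) is not a NE: Ava would switch to the café (7 > 6).
No other cell survives both best-response checks, so there are 2 pure NE.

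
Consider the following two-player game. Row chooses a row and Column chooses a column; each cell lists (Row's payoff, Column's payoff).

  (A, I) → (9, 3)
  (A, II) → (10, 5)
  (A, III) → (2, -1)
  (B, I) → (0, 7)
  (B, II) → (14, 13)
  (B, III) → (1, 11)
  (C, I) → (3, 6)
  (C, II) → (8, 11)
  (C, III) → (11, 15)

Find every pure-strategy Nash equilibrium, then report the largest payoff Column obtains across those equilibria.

(B, II) is a pure NE (Row: 14 ≥ 10; Column: 13 ≥ 11). Column gets 13.
(C, III) is a pure NE (Row: 11 ≥ 2; Column: 15 ≥ 11). Column gets 15.
Every other cell has a profitable deviation for at least one player. Highest of {13, 15} is 15.

15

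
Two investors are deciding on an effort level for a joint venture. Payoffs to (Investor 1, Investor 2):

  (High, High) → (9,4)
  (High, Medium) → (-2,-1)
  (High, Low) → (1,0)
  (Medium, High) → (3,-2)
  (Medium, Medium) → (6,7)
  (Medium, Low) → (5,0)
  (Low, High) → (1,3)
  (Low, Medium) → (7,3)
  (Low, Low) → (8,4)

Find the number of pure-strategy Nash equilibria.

Both High: Investor 1 gets 9 (best alternative 3); Investor 2 gets 4 (best alternative 0). Neither deviates — NE.
Both Low: Investor 1 gets 8 (best alternative 5); Investor 2 gets 4 (best alternative 3). Neither deviates — NE.
Both Medium is not a NE: Investor 1 would switch to Low (7 > 6).
No other cell survives both best-response checks, so there are 2 pure NE.

2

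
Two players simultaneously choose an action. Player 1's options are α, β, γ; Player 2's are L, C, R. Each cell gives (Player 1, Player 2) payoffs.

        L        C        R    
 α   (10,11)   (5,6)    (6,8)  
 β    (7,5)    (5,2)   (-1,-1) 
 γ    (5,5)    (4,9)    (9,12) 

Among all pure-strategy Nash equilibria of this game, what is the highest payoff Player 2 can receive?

(α, L) is a pure NE (Player 1: 10 ≥ 7; Player 2: 11 ≥ 8). Player 2 gets 11.
(γ, R) is a pure NE (Player 1: 9 ≥ 6; Player 2: 12 ≥ 9). Player 2 gets 12.
Every other cell has a profitable deviation for at least one player. Highest of {11, 12} is 12.

12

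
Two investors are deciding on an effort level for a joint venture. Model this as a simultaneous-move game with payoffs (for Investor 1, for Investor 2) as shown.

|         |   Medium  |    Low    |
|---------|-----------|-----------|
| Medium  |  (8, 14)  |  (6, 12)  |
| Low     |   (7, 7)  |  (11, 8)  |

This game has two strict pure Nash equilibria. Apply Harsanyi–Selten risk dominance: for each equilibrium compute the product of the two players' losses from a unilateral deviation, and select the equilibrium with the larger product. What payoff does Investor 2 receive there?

At both Medium: Investor 1 loses 8 − 7 = 1 by deviating; Investor 2 loses 14 − 12 = 2. Product = 1·2 = 2.
At both Low: Investor 1 loses 11 − 6 = 5 by deviating; Investor 2 loses 8 − 7 = 1. Product = 5·1 = 5.
5 > 2, so both Low is risk-dominant. Investor 2's payoff there is 8.

8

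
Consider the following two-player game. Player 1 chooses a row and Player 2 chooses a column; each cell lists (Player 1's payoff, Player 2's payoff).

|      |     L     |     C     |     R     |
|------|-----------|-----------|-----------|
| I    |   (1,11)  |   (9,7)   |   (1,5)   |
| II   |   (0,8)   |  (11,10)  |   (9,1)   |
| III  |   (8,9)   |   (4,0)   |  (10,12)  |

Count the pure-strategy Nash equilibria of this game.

2

(II, C): Player 1 gets 11 (best alternative 9); Player 2 gets 10 (best alternative 8). Neither deviates — NE.
(III, R): Player 1 gets 10 (best alternative 9); Player 2 gets 12 (best alternative 9). Neither deviates — NE.
(I, L) is not a NE: Player 1 would switch to III (8 > 1).
No other cell survives both best-response checks, so there are 2 pure NE.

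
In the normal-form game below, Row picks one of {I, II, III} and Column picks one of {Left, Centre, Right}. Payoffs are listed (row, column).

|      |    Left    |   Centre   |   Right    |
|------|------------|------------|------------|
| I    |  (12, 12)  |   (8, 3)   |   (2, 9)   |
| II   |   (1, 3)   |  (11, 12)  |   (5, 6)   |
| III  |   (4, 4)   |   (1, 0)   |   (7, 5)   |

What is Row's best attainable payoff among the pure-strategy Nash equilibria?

(I, Left) is a pure NE (Row: 12 ≥ 4; Column: 12 ≥ 9). Row gets 12.
(II, Centre) is a pure NE (Row: 11 ≥ 8; Column: 12 ≥ 6). Row gets 11.
(III, Right) is a pure NE (Row: 7 ≥ 5; Column: 5 ≥ 4). Row gets 7.
Every other cell has a profitable deviation for at least one player. Highest of {12, 11, 7} is 12.

12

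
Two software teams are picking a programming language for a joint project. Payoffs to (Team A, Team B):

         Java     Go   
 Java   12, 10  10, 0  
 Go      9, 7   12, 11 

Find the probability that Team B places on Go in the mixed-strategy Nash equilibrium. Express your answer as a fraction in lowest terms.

3/5

Team B's mix q on Java must make Team A indifferent between Java and Go.
Team A's payoff from Java: 12q + 10(1−q). From Go: 9q + 12(1−q).
Set equal: 3q = 2(1−q) → q = 2/5.
Probability on Go is 1 − 2/5 = 3/5.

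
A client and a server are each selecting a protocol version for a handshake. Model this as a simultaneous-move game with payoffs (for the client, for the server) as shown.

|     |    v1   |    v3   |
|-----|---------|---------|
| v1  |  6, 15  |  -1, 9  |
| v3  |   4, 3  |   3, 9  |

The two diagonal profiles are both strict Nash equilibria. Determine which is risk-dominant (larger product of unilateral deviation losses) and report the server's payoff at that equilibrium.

At both v1: the client loses 6 − 4 = 2 by deviating; the server loses 15 − 9 = 6. Product = 2·6 = 12.
At both v3: the client loses 3 − (-1) = 4 by deviating; the server loses 9 − 3 = 6. Product = 4·6 = 24.
24 > 12, so both v3 is risk-dominant. The server's payoff there is 9.

9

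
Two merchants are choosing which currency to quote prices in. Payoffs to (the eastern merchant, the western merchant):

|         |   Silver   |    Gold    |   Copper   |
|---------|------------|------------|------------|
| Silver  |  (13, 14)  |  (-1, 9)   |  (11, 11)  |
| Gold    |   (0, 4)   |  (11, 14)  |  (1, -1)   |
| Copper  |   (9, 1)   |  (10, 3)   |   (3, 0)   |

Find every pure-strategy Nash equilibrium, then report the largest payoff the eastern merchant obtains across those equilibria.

13

Both Silver is a pure NE (the eastern merchant: 13 ≥ 9; the western merchant: 14 ≥ 11). The eastern merchant gets 13.
Both Gold is a pure NE (the eastern merchant: 11 ≥ 10; the western merchant: 14 ≥ 4). The eastern merchant gets 11.
Every other cell has a profitable deviation for at least one player. Highest of {13, 11} is 13.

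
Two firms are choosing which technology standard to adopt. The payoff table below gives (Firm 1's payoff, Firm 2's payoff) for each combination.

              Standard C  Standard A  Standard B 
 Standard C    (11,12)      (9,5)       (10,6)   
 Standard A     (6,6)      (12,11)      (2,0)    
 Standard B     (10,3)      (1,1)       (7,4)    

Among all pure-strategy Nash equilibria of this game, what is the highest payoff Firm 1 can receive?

12

Both Standard C is a pure NE (Firm 1: 11 ≥ 10; Firm 2: 12 ≥ 6). Firm 1 gets 11.
Both Standard A is a pure NE (Firm 1: 12 ≥ 9; Firm 2: 11 ≥ 6). Firm 1 gets 12.
Every other cell has a profitable deviation for at least one player. Highest of {11, 12} is 12.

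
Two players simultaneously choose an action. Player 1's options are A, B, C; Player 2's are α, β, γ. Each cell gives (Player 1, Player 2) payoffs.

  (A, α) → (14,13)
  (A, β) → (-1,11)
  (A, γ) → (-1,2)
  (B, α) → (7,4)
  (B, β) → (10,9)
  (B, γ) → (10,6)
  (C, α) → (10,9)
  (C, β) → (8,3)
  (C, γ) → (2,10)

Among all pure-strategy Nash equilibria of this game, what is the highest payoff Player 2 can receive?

13

(A, α) is a pure NE (Player 1: 14 ≥ 10; Player 2: 13 ≥ 11). Player 2 gets 13.
(B, β) is a pure NE (Player 1: 10 ≥ 8; Player 2: 9 ≥ 6). Player 2 gets 9.
Every other cell has a profitable deviation for at least one player. Highest of {13, 9} is 13.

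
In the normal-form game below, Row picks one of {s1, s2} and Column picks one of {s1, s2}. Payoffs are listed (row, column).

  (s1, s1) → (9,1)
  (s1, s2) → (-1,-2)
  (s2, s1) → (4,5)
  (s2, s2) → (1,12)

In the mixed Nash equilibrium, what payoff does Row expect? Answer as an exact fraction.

Column mixes with probability q on s1, chosen so Row is indifferent: 9q + (-1)(1−q) = 4q + 1(1−q) gives q = 2/7.
Row's expected payoff (from either row, since indifferent) is 9·2/7 + (-1)·5/7 = 13/7.

13/7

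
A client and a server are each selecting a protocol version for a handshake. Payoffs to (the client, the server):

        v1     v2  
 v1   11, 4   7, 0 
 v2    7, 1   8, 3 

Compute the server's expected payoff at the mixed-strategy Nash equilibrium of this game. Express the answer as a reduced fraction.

2

The client mixes with probability p on v1, chosen so the server is indifferent: 4p + 1(1−p) = 0p + 3(1−p) gives p = 1/3.
The server's expected payoff is 4·1/3 + 1·2/3 = 2.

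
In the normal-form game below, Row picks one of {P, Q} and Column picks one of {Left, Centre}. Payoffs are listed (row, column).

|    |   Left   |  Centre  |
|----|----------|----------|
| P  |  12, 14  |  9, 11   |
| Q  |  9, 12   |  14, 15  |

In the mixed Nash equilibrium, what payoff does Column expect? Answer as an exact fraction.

Row mixes with probability p on P, chosen so Column is indifferent: 14p + 12(1−p) = 11p + 15(1−p) gives p = 1/2.
Column's expected payoff is 14·1/2 + 12·1/2 = 13.

13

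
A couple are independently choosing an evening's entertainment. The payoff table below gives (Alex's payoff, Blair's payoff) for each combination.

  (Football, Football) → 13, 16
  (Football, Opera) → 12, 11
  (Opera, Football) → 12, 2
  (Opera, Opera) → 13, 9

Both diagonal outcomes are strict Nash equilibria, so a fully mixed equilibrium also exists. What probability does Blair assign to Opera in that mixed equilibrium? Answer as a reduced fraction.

1/2

Blair's mix q on Football must make Alex indifferent between Football and Opera.
Alex's payoff from Football: 13q + 12(1−q). From Opera: 12q + 13(1−q).
Set equal: 1q = 1(1−q) → q = 1/2.
Probability on Opera is 1 − 1/2 = 1/2.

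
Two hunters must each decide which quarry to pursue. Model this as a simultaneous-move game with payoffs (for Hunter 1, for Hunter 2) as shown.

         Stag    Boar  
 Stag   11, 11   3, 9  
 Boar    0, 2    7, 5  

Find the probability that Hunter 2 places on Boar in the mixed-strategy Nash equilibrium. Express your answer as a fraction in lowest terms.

11/15

Hunter 2's mix q on Stag must make Hunter 1 indifferent between Stag and Boar.
Hunter 1's payoff from Stag: 11q + 3(1−q). From Boar: 0q + 7(1−q).
Set equal: 11q = 4(1−q) → q = 4/15.
Probability on Boar is 1 − 4/15 = 11/15.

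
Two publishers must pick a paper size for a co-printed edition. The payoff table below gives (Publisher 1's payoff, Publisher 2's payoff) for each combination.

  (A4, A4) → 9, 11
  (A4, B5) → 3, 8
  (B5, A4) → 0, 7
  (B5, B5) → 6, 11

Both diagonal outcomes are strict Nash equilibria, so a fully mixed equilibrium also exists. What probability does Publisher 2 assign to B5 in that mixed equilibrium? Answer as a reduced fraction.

Publisher 2's mix q on A4 must make Publisher 1 indifferent between A4 and B5.
Publisher 1's payoff from A4: 9q + 3(1−q). From B5: 0q + 6(1−q).
Set equal: 9q = 3(1−q) → q = 3/12 = 1/4.
Probability on B5 is 1 − 1/4 = 3/4.

3/4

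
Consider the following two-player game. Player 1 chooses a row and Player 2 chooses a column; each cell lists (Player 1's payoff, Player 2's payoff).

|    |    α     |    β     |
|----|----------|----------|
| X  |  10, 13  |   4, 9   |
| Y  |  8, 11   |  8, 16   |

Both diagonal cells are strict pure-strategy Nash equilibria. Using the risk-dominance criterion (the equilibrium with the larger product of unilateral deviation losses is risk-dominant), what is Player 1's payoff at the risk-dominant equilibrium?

At (X, α): Player 1 loses 10 − 8 = 2 by deviating; Player 2 loses 13 − 9 = 4. Product = 2·4 = 8.
At (Y, β): Player 1 loses 8 − 4 = 4 by deviating; Player 2 loses 16 − 11 = 5. Product = 4·5 = 20.
20 > 8, so (Y, β) is risk-dominant. Player 1's payoff there is 8.

8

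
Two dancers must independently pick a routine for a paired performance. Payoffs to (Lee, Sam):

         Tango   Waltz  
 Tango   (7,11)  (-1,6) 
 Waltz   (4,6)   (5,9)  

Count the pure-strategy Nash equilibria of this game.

Both Tango: Lee gets 7 (best alternative 4); Sam gets 11 (best alternative 6). Neither deviates — NE.
Both Waltz: Lee gets 5 (best alternative -1); Sam gets 9 (best alternative 6). Neither deviates — NE.
(Tango, Waltz) is not a NE: Lee would switch to Waltz (5 > -1).
No other cell survives both best-response checks, so there are 2 pure NE.

2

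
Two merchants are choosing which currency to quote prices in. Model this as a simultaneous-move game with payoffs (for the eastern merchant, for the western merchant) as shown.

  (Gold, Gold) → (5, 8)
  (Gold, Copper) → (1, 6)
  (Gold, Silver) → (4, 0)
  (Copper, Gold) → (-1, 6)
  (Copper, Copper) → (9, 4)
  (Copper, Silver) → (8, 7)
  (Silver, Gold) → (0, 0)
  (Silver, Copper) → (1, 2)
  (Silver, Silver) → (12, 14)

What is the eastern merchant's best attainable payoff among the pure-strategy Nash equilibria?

Both Gold is a pure NE (the eastern merchant: 5 ≥ 0; the western merchant: 8 ≥ 6). The eastern merchant gets 5.
Both Silver is a pure NE (the eastern merchant: 12 ≥ 8; the western merchant: 14 ≥ 2). The eastern merchant gets 12.
Every other cell has a profitable deviation for at least one player. Highest of {5, 12} is 12.

12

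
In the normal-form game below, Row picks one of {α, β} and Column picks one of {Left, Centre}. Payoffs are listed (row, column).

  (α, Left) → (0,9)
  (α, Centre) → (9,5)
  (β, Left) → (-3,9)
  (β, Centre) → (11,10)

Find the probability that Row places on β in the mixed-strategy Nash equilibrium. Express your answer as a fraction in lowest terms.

4/5

Row's mix p on α must make Column indifferent between Left and Centre.
Column's payoff from Left: 9p + 9(1−p). From Centre: 5p + 10(1−p).
Set equal: 4p = 1(1−p) → p = 1/5.
Probability on β is 1 − 1/5 = 4/5.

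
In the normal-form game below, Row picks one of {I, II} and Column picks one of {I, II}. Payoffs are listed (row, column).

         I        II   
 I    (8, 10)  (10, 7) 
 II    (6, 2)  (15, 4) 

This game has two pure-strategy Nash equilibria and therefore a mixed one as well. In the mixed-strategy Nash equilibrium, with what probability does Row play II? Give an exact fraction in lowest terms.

3/5

Row's mix p on I must make Column indifferent between I and II.
Column's payoff from I: 10p + 2(1−p). From II: 7p + 4(1−p).
Set equal: 3p = 2(1−p) → p = 2/5.
Probability on II is 1 − 2/5 = 3/5.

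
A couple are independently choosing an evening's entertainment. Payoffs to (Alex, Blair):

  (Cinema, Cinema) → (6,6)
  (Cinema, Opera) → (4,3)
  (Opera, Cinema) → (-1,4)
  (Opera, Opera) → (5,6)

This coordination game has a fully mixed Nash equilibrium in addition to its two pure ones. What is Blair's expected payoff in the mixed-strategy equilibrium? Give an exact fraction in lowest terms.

Alex mixes with probability p on Cinema, chosen so Blair is indifferent: 6p + 4(1−p) = 3p + 6(1−p) gives p = 2/5.
Blair's expected payoff is 6·2/5 + 4·3/5 = 24/5.

24/5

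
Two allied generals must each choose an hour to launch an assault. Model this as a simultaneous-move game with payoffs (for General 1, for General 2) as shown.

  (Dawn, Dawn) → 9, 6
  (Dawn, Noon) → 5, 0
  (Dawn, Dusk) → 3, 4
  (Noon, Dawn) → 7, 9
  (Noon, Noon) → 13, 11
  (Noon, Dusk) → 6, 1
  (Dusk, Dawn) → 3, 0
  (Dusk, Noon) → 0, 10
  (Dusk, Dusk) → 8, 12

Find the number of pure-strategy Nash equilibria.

3

Both Dawn: General 1 gets 9 (best alternative 7); General 2 gets 6 (best alternative 4). Neither deviates — NE.
Both Noon: General 1 gets 13 (best alternative 5); General 2 gets 11 (best alternative 9). Neither deviates — NE.
Both Dusk: General 1 gets 8 (best alternative 6); General 2 gets 12 (best alternative 10). Neither deviates — NE.
(Noon, Dawn) is not a NE: General 1 would switch to Dawn (9 > 7).
No other cell survives both best-response checks, so there are 3 pure NE.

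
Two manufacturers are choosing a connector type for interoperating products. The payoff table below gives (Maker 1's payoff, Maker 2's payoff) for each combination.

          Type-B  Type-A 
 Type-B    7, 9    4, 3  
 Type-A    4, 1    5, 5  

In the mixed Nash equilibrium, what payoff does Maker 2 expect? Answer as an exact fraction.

Maker 1 mixes with probability p on Type-B, chosen so Maker 2 is indifferent: 9p + 1(1−p) = 3p + 5(1−p) gives p = 2/5.
Maker 2's expected payoff is 9·2/5 + 1·3/5 = 21/5.

21/5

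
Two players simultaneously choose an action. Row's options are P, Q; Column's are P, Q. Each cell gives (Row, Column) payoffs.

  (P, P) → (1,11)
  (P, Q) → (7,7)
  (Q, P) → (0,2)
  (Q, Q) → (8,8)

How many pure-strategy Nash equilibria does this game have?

Both P: Row gets 1 (best alternative 0); Column gets 11 (best alternative 7). Neither deviates — NE.
Both Q: Row gets 8 (best alternative 7); Column gets 8 (best alternative 2). Neither deviates — NE.
(Q, P) is not a NE: Row would switch to P (1 > 0).
No other cell survives both best-response checks, so there are 2 pure NE.

2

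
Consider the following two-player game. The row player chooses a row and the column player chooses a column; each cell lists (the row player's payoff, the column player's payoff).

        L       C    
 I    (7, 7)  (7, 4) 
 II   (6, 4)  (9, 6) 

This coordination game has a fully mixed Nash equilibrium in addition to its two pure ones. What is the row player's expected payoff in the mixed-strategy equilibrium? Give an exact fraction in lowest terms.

7

The column player mixes with probability q on L, chosen so the row player is indifferent: 7q + 7(1−q) = 6q + 9(1−q) gives q = 2/3.
The row player's expected payoff (from either row, since indifferent) is 7·2/3 + 7·1/3 = 7.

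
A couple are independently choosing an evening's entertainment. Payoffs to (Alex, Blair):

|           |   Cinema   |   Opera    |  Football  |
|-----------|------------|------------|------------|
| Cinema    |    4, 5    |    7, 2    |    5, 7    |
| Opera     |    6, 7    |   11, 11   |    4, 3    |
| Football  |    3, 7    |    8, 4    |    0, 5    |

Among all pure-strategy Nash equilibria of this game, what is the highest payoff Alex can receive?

11

(Cinema, Football) is a pure NE (Alex: 5 ≥ 4; Blair: 7 ≥ 5). Alex gets 5.
Both Opera is a pure NE (Alex: 11 ≥ 8; Blair: 11 ≥ 7). Alex gets 11.
Every other cell has a profitable deviation for at least one player. Highest of {5, 11} is 11.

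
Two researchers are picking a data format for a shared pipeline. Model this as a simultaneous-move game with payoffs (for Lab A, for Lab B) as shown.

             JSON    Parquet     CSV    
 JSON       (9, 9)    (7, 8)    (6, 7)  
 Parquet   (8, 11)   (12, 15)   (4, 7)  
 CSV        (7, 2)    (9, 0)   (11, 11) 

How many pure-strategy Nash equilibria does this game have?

3

Both JSON: Lab A gets 9 (best alternative 8); Lab B gets 9 (best alternative 8). Neither deviates — NE.
Both Parquet: Lab A gets 12 (best alternative 9); Lab B gets 15 (best alternative 11). Neither deviates — NE.
Both CSV: Lab A gets 11 (best alternative 6); Lab B gets 11 (best alternative 2). Neither deviates — NE.
(JSON, CSV) is not a NE: Lab A would switch to CSV (11 > 6).
No other cell survives both best-response checks, so there are 3 pure NE.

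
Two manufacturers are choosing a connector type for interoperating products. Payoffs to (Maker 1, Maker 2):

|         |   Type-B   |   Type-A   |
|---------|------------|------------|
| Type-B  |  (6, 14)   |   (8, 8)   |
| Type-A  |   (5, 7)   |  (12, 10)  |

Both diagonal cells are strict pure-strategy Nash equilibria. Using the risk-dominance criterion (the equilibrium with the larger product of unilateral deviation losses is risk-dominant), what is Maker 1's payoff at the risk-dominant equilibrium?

12

At both Type-B: Maker 1 loses 6 − 5 = 1 by deviating; Maker 2 loses 14 − 8 = 6. Product = 1·6 = 6.
At both Type-A: Maker 1 loses 12 − 8 = 4 by deviating; Maker 2 loses 10 − 7 = 3. Product = 4·3 = 12.
12 > 6, so both Type-A is risk-dominant. Maker 1's payoff there is 12.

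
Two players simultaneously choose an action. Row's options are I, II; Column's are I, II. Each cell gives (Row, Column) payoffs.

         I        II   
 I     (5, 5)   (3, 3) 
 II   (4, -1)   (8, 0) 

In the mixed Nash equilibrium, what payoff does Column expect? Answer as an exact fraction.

Row mixes with probability p on I, chosen so Column is indifferent: 5p + (-1)(1−p) = 3p + 0(1−p) gives p = 1/3.
Column's expected payoff is 5·1/3 + (-1)·2/3 = 1.

1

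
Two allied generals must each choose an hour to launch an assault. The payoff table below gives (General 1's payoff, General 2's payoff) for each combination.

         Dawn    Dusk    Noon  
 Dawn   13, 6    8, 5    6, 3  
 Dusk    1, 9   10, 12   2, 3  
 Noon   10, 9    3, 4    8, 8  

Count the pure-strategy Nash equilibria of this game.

2

Both Dawn: General 1 gets 13 (best alternative 10); General 2 gets 6 (best alternative 5). Neither deviates — NE.
Both Dusk: General 1 gets 10 (best alternative 8); General 2 gets 12 (best alternative 9). Neither deviates — NE.
Both Noon is not a NE: General 2 would switch to Dawn (9 > 8).
No other cell survives both best-response checks, so there are 2 pure NE.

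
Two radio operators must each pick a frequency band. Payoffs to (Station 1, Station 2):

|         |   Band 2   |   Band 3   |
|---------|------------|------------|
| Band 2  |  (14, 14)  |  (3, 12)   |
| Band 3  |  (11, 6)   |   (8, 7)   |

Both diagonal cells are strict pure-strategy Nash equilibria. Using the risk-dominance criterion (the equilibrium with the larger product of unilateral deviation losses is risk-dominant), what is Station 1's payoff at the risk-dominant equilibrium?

14

At both Band 2: Station 1 loses 14 − 11 = 3 by deviating; Station 2 loses 14 − 12 = 2. Product = 3·2 = 6.
At both Band 3: Station 1 loses 8 − 3 = 5 by deviating; Station 2 loses 7 − 6 = 1. Product = 5·1 = 5.
6 > 5, so both Band 2 is risk-dominant. Station 1's payoff there is 14.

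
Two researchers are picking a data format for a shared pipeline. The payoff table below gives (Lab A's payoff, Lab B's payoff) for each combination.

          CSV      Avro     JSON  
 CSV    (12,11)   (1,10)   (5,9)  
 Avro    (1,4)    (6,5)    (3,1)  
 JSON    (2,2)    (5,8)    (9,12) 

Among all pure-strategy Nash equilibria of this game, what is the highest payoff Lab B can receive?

Both CSV is a pure NE (Lab A: 12 ≥ 2; Lab B: 11 ≥ 10). Lab B gets 11.
Both Avro is a pure NE (Lab A: 6 ≥ 5; Lab B: 5 ≥ 4). Lab B gets 5.
Both JSON is a pure NE (Lab A: 9 ≥ 5; Lab B: 12 ≥ 8). Lab B gets 12.
Every other cell has a profitable deviation for at least one player. Highest of {11, 5, 12} is 12.

12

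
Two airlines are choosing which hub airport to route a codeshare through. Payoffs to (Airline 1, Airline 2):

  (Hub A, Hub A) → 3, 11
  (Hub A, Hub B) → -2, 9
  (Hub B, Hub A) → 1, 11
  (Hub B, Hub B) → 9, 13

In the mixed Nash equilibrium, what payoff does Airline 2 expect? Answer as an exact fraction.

Airline 1 mixes with probability p on Hub A, chosen so Airline 2 is indifferent: 11p + 11(1−p) = 9p + 13(1−p) gives p = 1/2.
Airline 2's expected payoff is 11·1/2 + 11·1/2 = 11.

11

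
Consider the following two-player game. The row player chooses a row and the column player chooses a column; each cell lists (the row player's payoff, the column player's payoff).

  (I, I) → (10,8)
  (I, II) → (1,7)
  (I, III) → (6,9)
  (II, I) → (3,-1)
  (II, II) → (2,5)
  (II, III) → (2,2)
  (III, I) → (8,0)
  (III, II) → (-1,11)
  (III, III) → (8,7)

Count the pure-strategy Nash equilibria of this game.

Both II: the row player gets 2 (best alternative 1); the column player gets 5 (best alternative 2). Neither deviates — NE.
Both III is not a NE: the column player would switch to II (11 > 7).
No other cell survives both best-response checks, so there is 1 pure NE.

1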